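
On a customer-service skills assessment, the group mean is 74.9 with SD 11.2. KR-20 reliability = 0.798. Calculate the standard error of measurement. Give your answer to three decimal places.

SEM = SD · √(1 − ρ) = 11.2 × √0.202 = 11.2 × 0.4494 = 5.0338

5.034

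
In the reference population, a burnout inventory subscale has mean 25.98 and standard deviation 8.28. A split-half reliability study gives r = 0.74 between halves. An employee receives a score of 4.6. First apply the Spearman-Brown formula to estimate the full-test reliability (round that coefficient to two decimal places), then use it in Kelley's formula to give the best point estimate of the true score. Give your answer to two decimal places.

7.81

Spearman-Brown: ρ = 2r/(1 + r) = 2(0.74)/(1 + 0.74) = 1.480/1.74 = 0.8506 → 0.85
T̂ = ρX + (1 − ρ)μ
  = 0.85 × 4.6 + 0.15 × 25.98
  = 3.910 + 3.8970
  = 7.807
  ≈ 7.81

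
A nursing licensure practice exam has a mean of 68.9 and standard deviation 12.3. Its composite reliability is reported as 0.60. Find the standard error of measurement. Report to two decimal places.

7.78

SEM = SD · √(1 − ρ) = 12.3 × √0.40 = 12.3 × 0.6325 = 7.779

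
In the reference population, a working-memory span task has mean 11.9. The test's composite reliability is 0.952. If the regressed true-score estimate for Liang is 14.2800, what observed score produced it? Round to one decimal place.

T̂ = ρX + (1 − ρ)μ  ⇒  X = (T̂ − (1 − ρ)μ) / ρ
X = (14.2800 − 0.048 × 11.9) / 0.952 = (14.2800 − 0.5712) / 0.952 = 13.7088 / 0.952 = 14.400

14.4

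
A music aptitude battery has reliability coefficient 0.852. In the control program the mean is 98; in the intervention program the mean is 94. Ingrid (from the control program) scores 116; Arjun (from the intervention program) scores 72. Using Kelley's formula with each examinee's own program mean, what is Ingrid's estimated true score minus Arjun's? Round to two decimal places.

T̂_Ingrid = 0.852(116) + 0.148(98) = 113.3360
T̂_Arjun = 0.852(72) + 0.148(94) = 75.2560
Difference = 113.3360 − 75.2560 = 38.0800

38.08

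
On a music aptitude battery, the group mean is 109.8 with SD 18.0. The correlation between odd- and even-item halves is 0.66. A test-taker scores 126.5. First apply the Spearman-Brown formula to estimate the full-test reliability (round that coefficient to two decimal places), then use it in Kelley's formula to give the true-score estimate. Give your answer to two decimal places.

Spearman-Brown: ρ = 2r/(1 + r) = 2(0.66)/(1 + 0.66) = 1.320/1.66 = 0.7952 → 0.80
Weight the observed score by reliability and the mean by (1 − reliability): T̂ = 0.80·126.5 + 0.20·109.8 = 101.200 + 21.960 = 123.160.

123.16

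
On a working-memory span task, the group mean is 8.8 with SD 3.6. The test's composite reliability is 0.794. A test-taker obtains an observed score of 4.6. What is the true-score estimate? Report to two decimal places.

5.47

T̂ = 0.794(4.6) + 0.206(8.8) = 3.6524 + 1.8128 = 5.465 → 5.47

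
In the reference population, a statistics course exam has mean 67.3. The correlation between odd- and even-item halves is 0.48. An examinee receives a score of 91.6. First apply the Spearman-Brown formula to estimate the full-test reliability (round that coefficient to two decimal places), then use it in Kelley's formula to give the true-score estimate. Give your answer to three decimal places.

83.095

Spearman-Brown: ρ = 2r/(1 + r) = 2(0.48)/(1 + 0.48) = 0.960/1.48 = 0.6486 → 0.65
Kelley's formula gives T̂ = 0.65·91.6 + 0.35·67.3 = 59.540 + 23.555 = 83.0950.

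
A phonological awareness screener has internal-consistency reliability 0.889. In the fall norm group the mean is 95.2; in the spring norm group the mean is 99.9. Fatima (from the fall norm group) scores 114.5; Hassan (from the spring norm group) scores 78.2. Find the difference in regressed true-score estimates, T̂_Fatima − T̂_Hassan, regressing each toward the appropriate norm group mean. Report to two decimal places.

T̂_Fatima = 0.889(114.5) + 0.111(95.2) = 112.3577
T̂_Hassan = 0.889(78.2) + 0.111(99.9) = 80.6087
Difference = 112.3577 − 80.6087 = 31.7490

31.75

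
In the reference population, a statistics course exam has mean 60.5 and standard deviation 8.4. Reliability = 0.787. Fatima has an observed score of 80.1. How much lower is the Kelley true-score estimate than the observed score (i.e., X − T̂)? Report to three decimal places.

T̂ = ρX + (1 − ρ)μ
  = 0.787 × 80.1 + 0.213 × 60.5
  = 63.0387 + 12.8865
  = 75.92520
  ≈ 75.9252
X − T̂ = 80.1 − 75.9252 = 4.1748 → 4.175

4.175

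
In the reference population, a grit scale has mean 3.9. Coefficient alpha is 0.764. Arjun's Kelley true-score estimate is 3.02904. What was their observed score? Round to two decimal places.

2.76

T̂ = ρX + (1 − ρ)μ  ⇒  X = (T̂ − (1 − ρ)μ) / ρ
X = (3.02904 − 0.236 × 3.9) / 0.764 = (3.02904 − 0.9204) / 0.764 = 2.10864 / 0.764 = 2.7600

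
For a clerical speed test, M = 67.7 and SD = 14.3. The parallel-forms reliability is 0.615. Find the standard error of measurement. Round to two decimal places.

8.87

SEM = SD · √(1 − ρ) = 14.3 × √0.385 = 14.3 × 0.6205 = 8.873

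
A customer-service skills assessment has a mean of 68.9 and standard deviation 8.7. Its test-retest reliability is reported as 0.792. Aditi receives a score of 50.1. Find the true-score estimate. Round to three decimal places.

54.010

T̂ = ρX + (1 − ρ)μ
  = 0.792 × 50.1 + 0.208 × 68.9
  = 39.6792 + 14.3312
  = 54.0104
  ≈ 54.010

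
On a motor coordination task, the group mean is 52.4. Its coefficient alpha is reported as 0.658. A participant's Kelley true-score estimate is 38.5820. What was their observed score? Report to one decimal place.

T̂ = ρX + (1 − ρ)μ  ⇒  X = (T̂ − (1 − ρ)μ) / ρ
X = (38.5820 − 0.342 × 52.4) / 0.658 = (38.5820 − 17.9208) / 0.658 = 20.6612 / 0.658 = 31.400

31.4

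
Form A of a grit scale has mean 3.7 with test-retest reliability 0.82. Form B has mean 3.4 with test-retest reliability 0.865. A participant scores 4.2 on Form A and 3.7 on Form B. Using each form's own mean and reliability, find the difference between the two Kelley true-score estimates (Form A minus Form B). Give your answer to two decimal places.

T̂_A = 0.82(4.2) + 0.18(3.7) = 4.1100
T̂_B = 0.865(3.7) + 0.135(3.4) = 3.6595
T̂_A − T̂_B = 0.4505

0.45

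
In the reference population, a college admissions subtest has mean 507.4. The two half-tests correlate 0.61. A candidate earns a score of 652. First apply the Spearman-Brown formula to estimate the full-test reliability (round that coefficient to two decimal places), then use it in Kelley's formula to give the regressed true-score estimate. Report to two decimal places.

Spearman-Brown: ρ = 2r/(1 + r) = 2(0.61)/(1 + 0.61) = 1.220/1.61 = 0.7578 → 0.76
Regress the observed score toward the mean by the unreliability: T̂ = 0.76·652 + 0.24·507.4 = 495.52 + 121.776 = 617.296.

617.30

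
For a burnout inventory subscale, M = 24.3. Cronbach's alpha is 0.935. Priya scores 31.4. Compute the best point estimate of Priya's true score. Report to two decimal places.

Regress the observed score toward the mean by the unreliability: T̂ = 0.935·31.4 + 0.065·24.3 = 29.3590 + 1.5795 = 30.939.

30.94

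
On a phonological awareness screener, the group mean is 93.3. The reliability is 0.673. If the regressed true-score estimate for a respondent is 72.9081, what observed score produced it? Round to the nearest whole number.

63

T̂ = ρX + (1 − ρ)μ  ⇒  X = (T̂ − (1 − ρ)μ) / ρ
X = (72.9081 − 0.327 × 93.3) / 0.673 = (72.9081 − 30.5091) / 0.673 = 42.3990 / 0.673 = 63.00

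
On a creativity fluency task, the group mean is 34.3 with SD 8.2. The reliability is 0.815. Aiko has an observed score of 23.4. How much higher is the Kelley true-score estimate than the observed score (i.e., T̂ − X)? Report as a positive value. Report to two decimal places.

2.02

T̂ = 0.815(23.4) + 0.185(34.3) = 19.0710 + 6.3455 = 25.4165 → 25.416
T̂ − X = 25.416 − 23.4 = 2.017 → 2.02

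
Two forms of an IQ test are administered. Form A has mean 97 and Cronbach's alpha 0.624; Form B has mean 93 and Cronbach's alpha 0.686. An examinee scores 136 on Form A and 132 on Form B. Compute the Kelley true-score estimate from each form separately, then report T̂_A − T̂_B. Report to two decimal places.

1.58

T̂_A = 0.624(136) + 0.376(97) = 121.3360
T̂_B = 0.686(132) + 0.314(93) = 119.7540
T̂_A − T̂_B = 1.5820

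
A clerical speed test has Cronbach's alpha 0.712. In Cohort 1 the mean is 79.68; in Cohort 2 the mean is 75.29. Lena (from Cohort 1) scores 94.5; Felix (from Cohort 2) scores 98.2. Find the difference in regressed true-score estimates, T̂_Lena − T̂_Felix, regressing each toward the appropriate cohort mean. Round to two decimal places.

-1.37

T̂_Lena = 0.712(94.5) + 0.288(79.68) = 90.2318
T̂_Felix = 0.712(98.2) + 0.288(75.29) = 91.6019
Difference = 90.2318 − 91.6019 = -1.3701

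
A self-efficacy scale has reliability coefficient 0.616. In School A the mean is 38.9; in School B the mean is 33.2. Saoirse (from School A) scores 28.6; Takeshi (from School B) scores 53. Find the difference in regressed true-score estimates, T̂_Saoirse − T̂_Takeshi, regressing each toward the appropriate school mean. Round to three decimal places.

T̂_Saoirse = 0.616(28.6) + 0.384(38.9) = 32.55520
T̂_Takeshi = 0.616(53) + 0.384(33.2) = 45.39680
Difference = 32.55520 − 45.39680 = -12.84160

-12.842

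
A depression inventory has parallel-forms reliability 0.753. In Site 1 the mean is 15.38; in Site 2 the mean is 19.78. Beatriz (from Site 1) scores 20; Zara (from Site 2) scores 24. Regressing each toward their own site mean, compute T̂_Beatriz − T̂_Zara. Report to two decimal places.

T̂_Beatriz = 0.753(20) + 0.247(15.38) = 18.8589
T̂_Zara = 0.753(24) + 0.247(19.78) = 22.9577
Difference = 18.8589 − 22.9577 = -4.0988

-4.10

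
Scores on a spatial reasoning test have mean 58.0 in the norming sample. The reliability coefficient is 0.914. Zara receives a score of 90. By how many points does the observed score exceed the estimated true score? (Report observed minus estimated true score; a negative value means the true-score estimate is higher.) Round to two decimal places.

2.75

T̂ = 0.914(90) + 0.086(58.0) = 82.260 + 4.9880 = 87.2480 → 87.248
X − T̂ = 90 − 87.248 = 2.752 → 2.75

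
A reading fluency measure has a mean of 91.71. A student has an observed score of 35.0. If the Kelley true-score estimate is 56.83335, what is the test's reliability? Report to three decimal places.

0.615

T̂ = ρX + (1 − ρ)μ  ⇒  T̂ − μ = ρ(X − μ)
ρ = (T̂ − μ)/(X − μ) = (56.83335 − 91.71) / (35.0 − 91.71) = -34.87665 / -56.71 = 0.61500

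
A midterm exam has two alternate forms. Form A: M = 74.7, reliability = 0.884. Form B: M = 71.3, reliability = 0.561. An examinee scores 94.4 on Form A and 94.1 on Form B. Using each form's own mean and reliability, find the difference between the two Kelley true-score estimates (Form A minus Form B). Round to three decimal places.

T̂_A = 0.884(94.4) + 0.116(74.7) = 92.11480
T̂_B = 0.561(94.1) + 0.439(71.3) = 84.09080
T̂_A − T̂_B = 8.02400

8.024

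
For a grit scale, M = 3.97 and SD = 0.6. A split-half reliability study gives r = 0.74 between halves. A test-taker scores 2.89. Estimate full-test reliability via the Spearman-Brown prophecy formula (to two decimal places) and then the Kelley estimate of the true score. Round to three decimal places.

3.052

Spearman-Brown: ρ = 2r/(1 + r) = 2(0.74)/(1 + 0.74) = 1.480/1.74 = 0.8506 → 0.85
T̂ = 0.85(2.89) + 0.15(3.97) = 2.4565 + 0.5955 = 3.0520 → 3.052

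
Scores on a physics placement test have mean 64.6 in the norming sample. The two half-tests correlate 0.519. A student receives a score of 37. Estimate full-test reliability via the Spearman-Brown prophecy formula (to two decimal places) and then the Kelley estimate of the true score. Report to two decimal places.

45.83

Spearman-Brown: ρ = 2r/(1 + r) = 2(0.519)/(1 + 0.519) = 1.0380/1.519 = 0.6833 → 0.68
Regress the observed score toward the mean by the unreliability: T̂ = 0.68·37 + 0.32·64.6 = 25.16 + 20.672 = 45.832.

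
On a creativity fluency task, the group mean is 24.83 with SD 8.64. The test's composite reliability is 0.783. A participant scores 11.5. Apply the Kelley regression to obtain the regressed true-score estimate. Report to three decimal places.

T̂ = 0.783(11.5) + 0.217(24.83) = 9.0045 + 5.38811 = 14.3926 → 14.393

14.393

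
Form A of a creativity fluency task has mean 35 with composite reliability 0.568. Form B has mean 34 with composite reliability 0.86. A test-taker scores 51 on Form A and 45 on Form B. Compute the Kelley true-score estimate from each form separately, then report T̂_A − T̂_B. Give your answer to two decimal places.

0.63

T̂_A = 0.568(51) + 0.432(35) = 44.0880
T̂_B = 0.86(45) + 0.14(34) = 43.4600
T̂_A − T̂_B = 0.6280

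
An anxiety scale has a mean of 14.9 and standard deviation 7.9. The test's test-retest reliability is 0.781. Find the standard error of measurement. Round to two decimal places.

3.70

SEM = SD · √(1 − ρ) = 7.9 × √0.219 = 7.9 × 0.4680 = 3.697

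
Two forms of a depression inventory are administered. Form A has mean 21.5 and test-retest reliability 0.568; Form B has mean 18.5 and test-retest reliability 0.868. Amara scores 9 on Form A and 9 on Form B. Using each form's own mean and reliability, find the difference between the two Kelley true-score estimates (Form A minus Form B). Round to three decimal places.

4.146

T̂_A = 0.568(9) + 0.432(21.5) = 14.40000
T̂_B = 0.868(9) + 0.132(18.5) = 10.25400
T̂_A − T̂_B = 4.14600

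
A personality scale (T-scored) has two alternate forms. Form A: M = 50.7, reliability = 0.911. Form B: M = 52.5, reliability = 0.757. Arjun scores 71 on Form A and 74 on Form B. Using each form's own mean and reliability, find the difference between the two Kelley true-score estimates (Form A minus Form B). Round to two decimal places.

0.42

T̂_A = 0.911(71) + 0.089(50.7) = 69.1933
T̂_B = 0.757(74) + 0.243(52.5) = 68.7755
T̂_A − T̂_B = 0.4178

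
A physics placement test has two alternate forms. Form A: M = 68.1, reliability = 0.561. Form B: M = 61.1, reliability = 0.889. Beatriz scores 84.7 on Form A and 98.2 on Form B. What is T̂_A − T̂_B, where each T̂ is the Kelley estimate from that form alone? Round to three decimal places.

-16.669

T̂_A = 0.561(84.7) + 0.439(68.1) = 77.41260
T̂_B = 0.889(98.2) + 0.111(61.1) = 94.08190
T̂_A − T̂_B = -16.66930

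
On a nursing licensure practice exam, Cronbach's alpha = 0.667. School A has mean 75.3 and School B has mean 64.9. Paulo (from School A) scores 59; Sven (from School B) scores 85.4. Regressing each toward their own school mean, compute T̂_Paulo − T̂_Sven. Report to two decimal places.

-14.15

T̂_Paulo = 0.667(59) + 0.333(75.3) = 64.4279
T̂_Sven = 0.667(85.4) + 0.333(64.9) = 78.5735
Difference = 64.4279 − 78.5735 = -14.1456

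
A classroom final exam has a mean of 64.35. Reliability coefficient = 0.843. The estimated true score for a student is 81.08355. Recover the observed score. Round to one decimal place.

84.2

T̂ = ρX + (1 − ρ)μ  ⇒  X = (T̂ − (1 − ρ)μ) / ρ
X = (81.08355 − 0.157 × 64.35) / 0.843 = (81.08355 − 10.10295) / 0.843 = 70.98060 / 0.843 = 84.200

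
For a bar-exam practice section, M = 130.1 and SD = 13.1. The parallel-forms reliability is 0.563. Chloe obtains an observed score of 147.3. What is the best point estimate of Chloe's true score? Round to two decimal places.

T̂ = 0.563(147.3) + 0.437(130.1) = 82.9299 + 56.8537 = 139.784 → 139.78

139.78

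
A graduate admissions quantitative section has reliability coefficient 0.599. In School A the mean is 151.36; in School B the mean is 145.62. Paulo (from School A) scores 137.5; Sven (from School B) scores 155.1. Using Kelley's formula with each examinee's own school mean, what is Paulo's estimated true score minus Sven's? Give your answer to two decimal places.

-8.24

T̂_Paulo = 0.599(137.5) + 0.401(151.36) = 143.0579
T̂_Sven = 0.599(155.1) + 0.401(145.62) = 151.2985
Difference = 143.0579 − 151.2985 = -8.2407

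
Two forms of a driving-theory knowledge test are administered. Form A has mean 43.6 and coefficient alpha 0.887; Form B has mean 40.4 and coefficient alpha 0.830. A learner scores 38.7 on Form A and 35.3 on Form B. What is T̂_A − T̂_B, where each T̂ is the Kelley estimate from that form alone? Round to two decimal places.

3.09

T̂_A = 0.887(38.7) + 0.113(43.6) = 39.2537
T̂_B = 0.830(35.3) + 0.170(40.4) = 36.1670
T̂_A − T̂_B = 3.0867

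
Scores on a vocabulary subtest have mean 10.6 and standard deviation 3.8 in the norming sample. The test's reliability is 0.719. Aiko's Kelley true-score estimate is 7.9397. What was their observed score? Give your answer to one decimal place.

T̂ = ρX + (1 − ρ)μ  ⇒  X = (T̂ − (1 − ρ)μ) / ρ
X = (7.9397 − 0.281 × 10.6) / 0.719 = (7.9397 − 2.9786) / 0.719 = 4.9611 / 0.719 = 6.900

6.9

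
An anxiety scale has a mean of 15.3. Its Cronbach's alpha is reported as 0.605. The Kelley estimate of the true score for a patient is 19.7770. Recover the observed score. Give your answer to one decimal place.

T̂ = ρX + (1 − ρ)μ  ⇒  X = (T̂ − (1 − ρ)μ) / ρ
X = (19.7770 − 0.395 × 15.3) / 0.605 = (19.7770 − 6.0435) / 0.605 = 13.7335 / 0.605 = 22.700

22.7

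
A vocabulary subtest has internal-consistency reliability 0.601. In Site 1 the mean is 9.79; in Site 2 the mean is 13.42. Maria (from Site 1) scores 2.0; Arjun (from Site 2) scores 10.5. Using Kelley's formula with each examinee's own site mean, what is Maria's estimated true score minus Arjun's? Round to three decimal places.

-6.557

T̂_Maria = 0.601(2.0) + 0.399(9.79) = 5.10821
T̂_Arjun = 0.601(10.5) + 0.399(13.42) = 11.66508
Difference = 5.10821 − 11.66508 = -6.55687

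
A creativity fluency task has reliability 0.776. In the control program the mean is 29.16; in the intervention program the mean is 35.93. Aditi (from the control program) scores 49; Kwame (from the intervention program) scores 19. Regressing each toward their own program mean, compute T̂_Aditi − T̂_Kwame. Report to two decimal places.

T̂_Aditi = 0.776(49) + 0.224(29.16) = 44.5558
T̂_Kwame = 0.776(19) + 0.224(35.93) = 22.7923
Difference = 44.5558 − 22.7923 = 21.7635

21.76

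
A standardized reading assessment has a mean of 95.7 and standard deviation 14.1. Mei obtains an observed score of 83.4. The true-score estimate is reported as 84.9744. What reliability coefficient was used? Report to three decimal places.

T̂ = ρX + (1 − ρ)μ  ⇒  T̂ − μ = ρ(X − μ)
ρ = (T̂ − μ)/(X − μ) = (84.9744 − 95.7) / (83.4 − 95.7) = -10.7256 / -12.3 = 0.87200

0.872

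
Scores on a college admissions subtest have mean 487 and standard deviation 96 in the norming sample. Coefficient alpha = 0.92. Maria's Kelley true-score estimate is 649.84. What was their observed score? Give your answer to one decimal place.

T̂ = ρX + (1 − ρ)μ  ⇒  X = (T̂ − (1 − ρ)μ) / ρ
X = (649.84 − 0.08 × 487) / 0.92 = (649.84 − 38.96) / 0.92 = 610.88 / 0.92 = 664.000

664.0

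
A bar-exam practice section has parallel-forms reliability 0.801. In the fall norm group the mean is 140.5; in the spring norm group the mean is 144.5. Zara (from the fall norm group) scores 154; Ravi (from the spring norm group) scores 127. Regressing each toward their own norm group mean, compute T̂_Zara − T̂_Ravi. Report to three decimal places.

20.831

T̂_Zara = 0.801(154) + 0.199(140.5) = 151.31350
T̂_Ravi = 0.801(127) + 0.199(144.5) = 130.48250
Difference = 151.31350 − 130.48250 = 20.83100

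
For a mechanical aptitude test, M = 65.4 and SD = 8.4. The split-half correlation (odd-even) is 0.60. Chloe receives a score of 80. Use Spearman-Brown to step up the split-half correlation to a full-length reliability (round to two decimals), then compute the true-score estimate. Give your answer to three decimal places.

76.350

Spearman-Brown: ρ = 2r/(1 + r) = 2(0.60)/(1 + 0.60) = 1.200/1.60 = 0.7500 → 0.75
Regress the observed score toward the mean by the unreliability: T̂ = 0.75·80 + 0.25·65.4 = 60.00 + 16.350 = 76.3500.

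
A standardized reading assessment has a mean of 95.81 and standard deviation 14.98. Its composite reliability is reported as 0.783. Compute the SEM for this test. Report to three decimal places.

6.978

SEM = SD · √(1 − ρ) = 14.98 × √0.217 = 14.98 × 0.4658 = 6.9782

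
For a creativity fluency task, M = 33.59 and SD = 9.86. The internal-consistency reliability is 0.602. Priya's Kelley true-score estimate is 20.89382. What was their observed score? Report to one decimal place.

12.5

T̂ = ρX + (1 − ρ)μ  ⇒  X = (T̂ − (1 − ρ)μ) / ρ
X = (20.89382 − 0.398 × 33.59) / 0.602 = (20.89382 − 13.36882) / 0.602 = 7.52500 / 0.602 = 12.500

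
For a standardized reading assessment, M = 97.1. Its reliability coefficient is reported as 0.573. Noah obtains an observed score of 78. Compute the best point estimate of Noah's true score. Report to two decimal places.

Kelley's formula gives T̂ = 0.573·78 + 0.427·97.1 = 44.694 + 41.4617 = 86.156.

86.16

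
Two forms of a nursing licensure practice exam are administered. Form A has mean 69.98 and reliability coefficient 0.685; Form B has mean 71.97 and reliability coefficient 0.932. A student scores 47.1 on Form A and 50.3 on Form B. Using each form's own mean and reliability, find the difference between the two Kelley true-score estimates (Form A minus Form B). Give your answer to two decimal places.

2.53

T̂_A = 0.685(47.1) + 0.315(69.98) = 54.3072
T̂_B = 0.932(50.3) + 0.068(71.97) = 51.7736
T̂_A − T̂_B = 2.5336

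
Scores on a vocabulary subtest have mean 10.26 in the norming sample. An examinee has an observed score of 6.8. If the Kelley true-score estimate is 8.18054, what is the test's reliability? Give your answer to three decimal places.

T̂ = ρX + (1 − ρ)μ  ⇒  T̂ − μ = ρ(X − μ)
ρ = (T̂ − μ)/(X − μ) = (8.18054 − 10.26) / (6.8 − 10.26) = -2.07946 / -3.46 = 0.60100

0.601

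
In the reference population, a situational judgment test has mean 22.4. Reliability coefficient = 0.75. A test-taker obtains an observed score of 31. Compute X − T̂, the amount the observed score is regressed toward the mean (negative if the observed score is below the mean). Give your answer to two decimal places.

Kelley's formula gives T̂ = 0.75·31 + 0.25·22.4 = 23.25 + 5.600 = 28.8500.
X − T̂ = 31 − 28.850 = 2.150 → 2.15

2.15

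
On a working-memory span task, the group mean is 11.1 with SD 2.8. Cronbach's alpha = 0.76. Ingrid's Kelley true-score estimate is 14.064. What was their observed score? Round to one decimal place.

15.0

T̂ = ρX + (1 − ρ)μ  ⇒  X = (T̂ − (1 − ρ)μ) / ρ
X = (14.064 − 0.24 × 11.1) / 0.76 = (14.064 − 2.664) / 0.76 = 11.400 / 0.76 = 15.000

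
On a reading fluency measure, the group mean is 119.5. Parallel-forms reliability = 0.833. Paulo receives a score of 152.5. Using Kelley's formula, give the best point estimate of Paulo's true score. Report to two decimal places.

146.99

Regress the observed score toward the mean by the unreliability: T̂ = 0.833·152.5 + 0.167·119.5 = 127.0325 + 19.9565 = 146.989.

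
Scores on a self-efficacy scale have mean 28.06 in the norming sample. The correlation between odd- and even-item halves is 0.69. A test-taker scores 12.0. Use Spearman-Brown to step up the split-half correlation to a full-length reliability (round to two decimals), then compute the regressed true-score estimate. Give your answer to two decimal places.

14.89

Spearman-Brown: ρ = 2r/(1 + r) = 2(0.69)/(1 + 0.69) = 1.380/1.69 = 0.8166 → 0.82
Regress the observed score toward the mean by the unreliability: T̂ = 0.82·12.0 + 0.18·28.06 = 9.840 + 5.0508 = 14.891.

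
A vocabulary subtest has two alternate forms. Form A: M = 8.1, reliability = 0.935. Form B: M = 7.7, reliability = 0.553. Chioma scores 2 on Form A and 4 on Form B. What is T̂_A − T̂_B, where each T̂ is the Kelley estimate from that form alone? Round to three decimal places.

T̂_A = 0.935(2) + 0.065(8.1) = 2.39650
T̂_B = 0.553(4) + 0.447(7.7) = 5.65390
T̂_A − T̂_B = -3.25740

-3.257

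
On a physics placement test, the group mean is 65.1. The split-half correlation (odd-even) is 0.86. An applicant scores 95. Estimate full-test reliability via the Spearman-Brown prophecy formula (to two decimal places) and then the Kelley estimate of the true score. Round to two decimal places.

92.61

Spearman-Brown: ρ = 2r/(1 + r) = 2(0.86)/(1 + 0.86) = 1.720/1.86 = 0.9247 → 0.92
Regress the observed score toward the mean by the unreliability: T̂ = 0.92·95 + 0.08·65.1 = 87.40 + 5.208 = 92.608.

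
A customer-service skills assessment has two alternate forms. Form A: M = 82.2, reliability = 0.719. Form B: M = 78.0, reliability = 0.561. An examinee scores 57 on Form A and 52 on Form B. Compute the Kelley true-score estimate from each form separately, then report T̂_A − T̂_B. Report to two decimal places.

0.67

T̂_A = 0.719(57) + 0.281(82.2) = 64.0812
T̂_B = 0.561(52) + 0.439(78.0) = 63.4140
T̂_A − T̂_B = 0.6672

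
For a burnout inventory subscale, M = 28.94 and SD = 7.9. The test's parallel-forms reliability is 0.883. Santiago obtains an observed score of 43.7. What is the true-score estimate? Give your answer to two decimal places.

Weight the observed score by reliability and the mean by (1 − reliability): T̂ = 0.883·43.7 + 0.117·28.94 = 38.5871 + 3.38598 = 41.973.

41.97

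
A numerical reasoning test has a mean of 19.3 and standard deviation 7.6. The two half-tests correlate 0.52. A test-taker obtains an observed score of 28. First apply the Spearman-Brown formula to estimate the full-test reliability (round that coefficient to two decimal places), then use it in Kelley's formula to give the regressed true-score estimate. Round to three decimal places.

Spearman-Brown: ρ = 2r/(1 + r) = 2(0.52)/(1 + 0.52) = 1.040/1.52 = 0.6842 → 0.68
Regress the observed score toward the mean by the unreliability: T̂ = 0.68·28 + 0.32·19.3 = 19.04 + 6.176 = 25.2160.

25.216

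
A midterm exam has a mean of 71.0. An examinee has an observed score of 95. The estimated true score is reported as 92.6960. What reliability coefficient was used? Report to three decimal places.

0.904

T̂ = ρX + (1 − ρ)μ  ⇒  T̂ − μ = ρ(X − μ)
ρ = (T̂ − μ)/(X − μ) = (92.6960 − 71.0) / (95 − 71.0) = 21.6960 / 24.0 = 0.90400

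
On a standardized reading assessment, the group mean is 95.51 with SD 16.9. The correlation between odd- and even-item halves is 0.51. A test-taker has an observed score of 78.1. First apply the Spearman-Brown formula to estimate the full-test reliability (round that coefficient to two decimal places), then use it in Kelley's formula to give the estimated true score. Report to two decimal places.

Spearman-Brown: ρ = 2r/(1 + r) = 2(0.51)/(1 + 0.51) = 1.020/1.51 = 0.6755 → 0.68
Weight the observed score by reliability and the mean by (1 − reliability): T̂ = 0.68·78.1 + 0.32·95.51 = 53.108 + 30.5632 = 83.671.

83.67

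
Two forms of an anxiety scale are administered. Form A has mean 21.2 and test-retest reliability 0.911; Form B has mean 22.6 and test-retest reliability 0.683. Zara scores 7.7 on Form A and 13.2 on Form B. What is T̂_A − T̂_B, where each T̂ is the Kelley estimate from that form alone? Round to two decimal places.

-7.28

T̂_A = 0.911(7.7) + 0.089(21.2) = 8.9015
T̂_B = 0.683(13.2) + 0.317(22.6) = 16.1798
T̂_A − T̂_B = -7.2783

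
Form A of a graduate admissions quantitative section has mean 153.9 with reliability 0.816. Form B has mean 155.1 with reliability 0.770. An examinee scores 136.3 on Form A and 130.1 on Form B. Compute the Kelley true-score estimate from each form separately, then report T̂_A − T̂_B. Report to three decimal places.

T̂_A = 0.816(136.3) + 0.184(153.9) = 139.53840
T̂_B = 0.770(130.1) + 0.230(155.1) = 135.85000
T̂_A − T̂_B = 3.68840

3.688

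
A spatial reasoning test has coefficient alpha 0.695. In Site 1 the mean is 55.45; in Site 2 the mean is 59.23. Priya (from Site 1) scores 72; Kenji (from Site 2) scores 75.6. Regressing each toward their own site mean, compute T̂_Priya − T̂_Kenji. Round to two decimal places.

T̂_Priya = 0.695(72) + 0.305(55.45) = 66.9523
T̂_Kenji = 0.695(75.6) + 0.305(59.23) = 70.6071
Difference = 66.9523 − 70.6071 = -3.6549

-3.65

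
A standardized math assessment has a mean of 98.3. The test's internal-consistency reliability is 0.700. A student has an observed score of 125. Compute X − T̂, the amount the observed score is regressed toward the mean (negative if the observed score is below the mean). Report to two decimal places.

8.01

Weight the observed score by reliability and the mean by (1 − reliability): T̂ = 0.700·125 + 0.300·98.3 = 87.500 + 29.4900 = 116.9900.
X − T̂ = 125 − 116.990 = 8.010 → 8.01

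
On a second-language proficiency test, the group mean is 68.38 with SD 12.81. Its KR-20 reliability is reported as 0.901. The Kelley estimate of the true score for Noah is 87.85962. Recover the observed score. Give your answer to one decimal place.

90.0

T̂ = ρX + (1 − ρ)μ  ⇒  X = (T̂ − (1 − ρ)μ) / ρ
X = (87.85962 − 0.099 × 68.38) / 0.901 = (87.85962 − 6.76962) / 0.901 = 81.09000 / 0.901 = 90.000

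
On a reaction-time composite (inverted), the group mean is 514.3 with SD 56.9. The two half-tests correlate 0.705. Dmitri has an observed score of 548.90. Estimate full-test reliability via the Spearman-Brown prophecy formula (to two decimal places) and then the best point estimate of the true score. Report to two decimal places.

Spearman-Brown: ρ = 2r/(1 + r) = 2(0.705)/(1 + 0.705) = 1.4100/1.705 = 0.8270 → 0.83
T̂ = ρX + (1 − ρ)μ
  = 0.83 × 548.90 + 0.17 × 514.3
  = 455.5870 + 87.431
  = 543.018
  ≈ 543.02

543.02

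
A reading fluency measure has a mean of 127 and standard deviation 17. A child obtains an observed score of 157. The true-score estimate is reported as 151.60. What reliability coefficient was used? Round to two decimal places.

T̂ = ρX + (1 − ρ)μ  ⇒  T̂ − μ = ρ(X − μ)
ρ = (T̂ − μ)/(X − μ) = (151.60 − 127) / (157 − 127) = 24.60 / 30.0 = 0.8200

0.82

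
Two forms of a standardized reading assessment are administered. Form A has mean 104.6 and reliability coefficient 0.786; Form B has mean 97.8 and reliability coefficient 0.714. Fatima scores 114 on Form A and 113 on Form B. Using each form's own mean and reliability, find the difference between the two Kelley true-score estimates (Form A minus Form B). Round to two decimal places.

T̂_A = 0.786(114) + 0.214(104.6) = 111.9884
T̂_B = 0.714(113) + 0.286(97.8) = 108.6528
T̂_A − T̂_B = 3.3356

3.34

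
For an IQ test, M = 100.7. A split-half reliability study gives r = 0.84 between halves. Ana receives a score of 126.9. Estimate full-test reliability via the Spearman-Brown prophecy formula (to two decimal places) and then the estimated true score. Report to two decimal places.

124.54

Spearman-Brown: ρ = 2r/(1 + r) = 2(0.84)/(1 + 0.84) = 1.680/1.84 = 0.9130 → 0.91
T̂ = ρX + (1 − ρ)μ
  = 0.91 × 126.9 + 0.09 × 100.7
  = 115.479 + 9.063
  = 124.542
  ≈ 124.54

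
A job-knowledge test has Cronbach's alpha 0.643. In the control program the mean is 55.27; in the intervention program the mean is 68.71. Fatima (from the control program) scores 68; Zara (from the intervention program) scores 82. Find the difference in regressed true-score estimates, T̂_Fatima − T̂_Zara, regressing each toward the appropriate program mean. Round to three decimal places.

-13.800

T̂_Fatima = 0.643(68) + 0.357(55.27) = 63.45539
T̂_Zara = 0.643(82) + 0.357(68.71) = 77.25547
Difference = 63.45539 − 77.25547 = -13.80008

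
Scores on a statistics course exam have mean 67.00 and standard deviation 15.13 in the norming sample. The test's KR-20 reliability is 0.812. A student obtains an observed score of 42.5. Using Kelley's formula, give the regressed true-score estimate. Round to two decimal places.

T̂ = ρX + (1 − ρ)μ
  = 0.812 × 42.5 + 0.188 × 67.00
  = 34.5100 + 12.59600
  = 47.106
  ≈ 47.11

47.11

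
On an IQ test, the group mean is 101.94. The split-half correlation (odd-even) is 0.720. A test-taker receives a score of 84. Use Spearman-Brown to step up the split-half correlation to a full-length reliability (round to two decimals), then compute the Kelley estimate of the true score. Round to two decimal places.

86.87

Spearman-Brown: ρ = 2r/(1 + r) = 2(0.720)/(1 + 0.720) = 1.4400/1.720 = 0.8372 → 0.84
T̂ = 0.84(84) + 0.16(101.94) = 70.56 + 16.3104 = 86.870 → 86.87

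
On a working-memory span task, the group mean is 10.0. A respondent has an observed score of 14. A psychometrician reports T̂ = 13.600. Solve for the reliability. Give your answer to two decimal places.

T̂ = ρX + (1 − ρ)μ  ⇒  T̂ − μ = ρ(X − μ)
ρ = (T̂ − μ)/(X − μ) = (13.600 − 10.0) / (14 − 10.0) = 3.600 / 4.0 = 0.9000

0.90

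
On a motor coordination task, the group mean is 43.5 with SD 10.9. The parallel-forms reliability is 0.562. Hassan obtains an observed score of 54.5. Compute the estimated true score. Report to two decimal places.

Regress the observed score toward the mean by the unreliability: T̂ = 0.562·54.5 + 0.438·43.5 = 30.6290 + 19.0530 = 49.682.

49.68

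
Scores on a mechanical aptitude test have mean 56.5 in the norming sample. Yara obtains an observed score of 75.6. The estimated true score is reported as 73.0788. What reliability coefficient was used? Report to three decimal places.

0.868

T̂ = ρX + (1 − ρ)μ  ⇒  T̂ − μ = ρ(X − μ)
ρ = (T̂ − μ)/(X − μ) = (73.0788 − 56.5) / (75.6 − 56.5) = 16.5788 / 19.1 = 0.86800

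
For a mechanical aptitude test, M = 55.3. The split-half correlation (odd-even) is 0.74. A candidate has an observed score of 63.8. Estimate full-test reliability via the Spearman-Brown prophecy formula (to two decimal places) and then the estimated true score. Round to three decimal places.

62.525

Spearman-Brown: ρ = 2r/(1 + r) = 2(0.74)/(1 + 0.74) = 1.480/1.74 = 0.8506 → 0.85
Weight the observed score by reliability and the mean by (1 − reliability): T̂ = 0.85·63.8 + 0.15·55.3 = 54.230 + 8.295 = 62.5250.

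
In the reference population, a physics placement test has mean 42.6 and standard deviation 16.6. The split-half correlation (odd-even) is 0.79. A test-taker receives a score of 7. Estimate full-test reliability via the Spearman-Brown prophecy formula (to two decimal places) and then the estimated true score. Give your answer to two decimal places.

Spearman-Brown: ρ = 2r/(1 + r) = 2(0.79)/(1 + 0.79) = 1.580/1.79 = 0.8827 → 0.88
T̂ = 0.88(7) + 0.12(42.6) = 6.16 + 5.112 = 11.272 → 11.27

11.27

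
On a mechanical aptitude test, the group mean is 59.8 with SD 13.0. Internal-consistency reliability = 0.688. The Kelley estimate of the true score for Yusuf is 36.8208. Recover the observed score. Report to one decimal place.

T̂ = ρX + (1 − ρ)μ  ⇒  X = (T̂ − (1 − ρ)μ) / ρ
X = (36.8208 − 0.312 × 59.8) / 0.688 = (36.8208 − 18.6576) / 0.688 = 18.1632 / 0.688 = 26.400

26.4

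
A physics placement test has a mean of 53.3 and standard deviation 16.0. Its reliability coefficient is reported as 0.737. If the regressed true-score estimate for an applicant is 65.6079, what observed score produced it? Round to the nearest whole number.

70

T̂ = ρX + (1 − ρ)μ  ⇒  X = (T̂ − (1 − ρ)μ) / ρ
X = (65.6079 − 0.263 × 53.3) / 0.737 = (65.6079 − 14.0179) / 0.737 = 51.5900 / 0.737 = 70.00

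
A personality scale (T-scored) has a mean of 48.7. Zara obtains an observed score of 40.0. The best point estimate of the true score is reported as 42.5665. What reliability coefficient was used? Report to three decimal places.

0.705

T̂ = ρX + (1 − ρ)μ  ⇒  T̂ − μ = ρ(X − μ)
ρ = (T̂ − μ)/(X − μ) = (42.5665 − 48.7) / (40.0 − 48.7) = -6.1335 / -8.7 = 0.70500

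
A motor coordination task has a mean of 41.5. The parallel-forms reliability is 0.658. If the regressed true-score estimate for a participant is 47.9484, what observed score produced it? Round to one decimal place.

T̂ = ρX + (1 − ρ)μ  ⇒  X = (T̂ − (1 − ρ)μ) / ρ
X = (47.9484 − 0.342 × 41.5) / 0.658 = (47.9484 − 14.1930) / 0.658 = 33.7554 / 0.658 = 51.300

51.3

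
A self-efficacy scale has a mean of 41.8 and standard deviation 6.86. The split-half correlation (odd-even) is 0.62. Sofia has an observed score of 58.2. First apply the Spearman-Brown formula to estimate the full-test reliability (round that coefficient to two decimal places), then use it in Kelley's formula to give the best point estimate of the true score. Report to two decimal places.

54.43

Spearman-Brown: ρ = 2r/(1 + r) = 2(0.62)/(1 + 0.62) = 1.240/1.62 = 0.7654 → 0.77
Weight the observed score by reliability and the mean by (1 − reliability): T̂ = 0.77·58.2 + 0.23·41.8 = 44.814 + 9.614 = 54.428.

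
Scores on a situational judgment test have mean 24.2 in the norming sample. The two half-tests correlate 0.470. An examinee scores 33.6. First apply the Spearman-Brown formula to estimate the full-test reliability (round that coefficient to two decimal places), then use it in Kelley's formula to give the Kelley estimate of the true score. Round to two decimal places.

30.22

Spearman-Brown: ρ = 2r/(1 + r) = 2(0.470)/(1 + 0.470) = 0.9400/1.470 = 0.6395 → 0.64
T̂ = 0.64(33.6) + 0.36(24.2) = 21.504 + 8.712 = 30.216 → 30.22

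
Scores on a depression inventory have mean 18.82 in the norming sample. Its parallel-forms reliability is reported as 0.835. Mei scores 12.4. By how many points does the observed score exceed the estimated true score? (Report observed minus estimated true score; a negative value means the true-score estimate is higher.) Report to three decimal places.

-1.059

Weight the observed score by reliability and the mean by (1 − reliability): T̂ = 0.835·12.4 + 0.165·18.82 = 10.3540 + 3.10530 = 13.45930.
X − T̂ = 12.4 − 13.4593 = -1.0593 → -1.059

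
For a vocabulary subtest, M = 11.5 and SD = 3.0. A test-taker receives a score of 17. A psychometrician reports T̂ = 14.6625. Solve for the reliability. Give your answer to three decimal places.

0.575

T̂ = ρX + (1 − ρ)μ  ⇒  T̂ − μ = ρ(X − μ)
ρ = (T̂ − μ)/(X − μ) = (14.6625 − 11.5) / (17 − 11.5) = 3.1625 / 5.5 = 0.57500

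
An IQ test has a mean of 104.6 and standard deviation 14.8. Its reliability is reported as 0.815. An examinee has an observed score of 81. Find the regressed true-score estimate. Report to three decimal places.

85.366

T̂ = ρX + (1 − ρ)μ
  = 0.815 × 81 + 0.185 × 104.6
  = 66.015 + 19.3510
  = 85.3660
  ≈ 85.366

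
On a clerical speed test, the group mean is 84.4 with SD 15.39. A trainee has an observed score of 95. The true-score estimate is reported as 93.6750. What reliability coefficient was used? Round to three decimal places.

T̂ = ρX + (1 − ρ)μ  ⇒  T̂ − μ = ρ(X − μ)
ρ = (T̂ − μ)/(X − μ) = (93.6750 − 84.4) / (95 − 84.4) = 9.2750 / 10.6 = 0.87500

0.875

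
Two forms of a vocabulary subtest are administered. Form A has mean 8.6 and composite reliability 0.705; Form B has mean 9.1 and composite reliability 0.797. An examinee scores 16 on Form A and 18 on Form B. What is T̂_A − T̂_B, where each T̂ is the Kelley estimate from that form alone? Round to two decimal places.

-2.38

T̂_A = 0.705(16) + 0.295(8.6) = 13.8170
T̂_B = 0.797(18) + 0.203(9.1) = 16.1933
T̂_A − T̂_B = -2.3763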